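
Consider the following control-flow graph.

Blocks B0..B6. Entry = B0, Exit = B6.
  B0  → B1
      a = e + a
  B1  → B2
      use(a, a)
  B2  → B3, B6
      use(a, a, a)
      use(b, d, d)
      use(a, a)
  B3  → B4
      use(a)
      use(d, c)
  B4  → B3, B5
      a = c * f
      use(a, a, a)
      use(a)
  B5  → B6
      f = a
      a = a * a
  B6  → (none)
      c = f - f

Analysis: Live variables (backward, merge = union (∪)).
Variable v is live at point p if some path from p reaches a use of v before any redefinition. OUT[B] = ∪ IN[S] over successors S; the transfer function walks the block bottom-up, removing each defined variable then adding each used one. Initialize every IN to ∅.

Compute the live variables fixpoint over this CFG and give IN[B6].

Converged values:
  B0:   IN={a, b, c, d, e, f}   OUT={a, b, c, d, f}
  B1:   IN={a, b, c, d, f}   OUT={a, b, c, d, f}
  B2:   IN={a, b, c, d, f}   OUT={a, c, d, f}
  B3:   IN={a, c, d, f}   OUT={c, d, f}
  B4:   IN={c, d, f}   OUT={a, c, d, f}
  B5:   IN={a}   OUT={f}
  B6:   IN={f}   OUT={}

B6 is the boundary node: OUT[B6] = {}
Applying B6's transfer function to that OUT value gives IN[B6] (row B6 above).

Answer: {f}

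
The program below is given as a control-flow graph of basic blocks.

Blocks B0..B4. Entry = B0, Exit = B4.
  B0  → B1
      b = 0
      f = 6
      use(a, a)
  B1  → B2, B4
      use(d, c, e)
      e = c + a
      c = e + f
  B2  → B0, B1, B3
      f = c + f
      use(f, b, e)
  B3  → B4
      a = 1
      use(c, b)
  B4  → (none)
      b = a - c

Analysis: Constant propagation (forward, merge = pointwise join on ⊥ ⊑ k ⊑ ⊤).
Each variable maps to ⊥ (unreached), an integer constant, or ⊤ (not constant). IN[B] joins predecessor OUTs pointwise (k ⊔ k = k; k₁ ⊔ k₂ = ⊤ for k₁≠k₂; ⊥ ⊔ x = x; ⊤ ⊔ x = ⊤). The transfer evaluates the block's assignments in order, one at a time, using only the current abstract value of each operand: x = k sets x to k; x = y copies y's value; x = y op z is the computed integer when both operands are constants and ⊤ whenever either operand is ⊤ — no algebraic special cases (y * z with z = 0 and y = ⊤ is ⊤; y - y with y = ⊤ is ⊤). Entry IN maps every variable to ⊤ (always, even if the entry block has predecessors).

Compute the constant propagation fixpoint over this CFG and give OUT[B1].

Answer: {a: ⊤, b: 0, c: ⊤, d: ⊤, e: ⊤, f: ⊤}

Trace:
Fixpoint table:
  B0:  IN=(all ⊤)  OUT={b:0, f:6; rest ⊤}
  B1:  IN={b:0; rest ⊤}  OUT={b:0; rest ⊤}
  B2:  IN={b:0; rest ⊤}  OUT={b:0; rest ⊤}
  B3:  IN={b:0; rest ⊤}  OUT={a:1, b:0; rest ⊤}
  B4:  IN={b:0; rest ⊤}  OUT=(all ⊤)

Merge at B1: IN[B1] = OUT[B0] ⊔ OUT[B2] = {a: ⊤, b: 0, c: ⊤, d: ⊤, e: ⊤, f: ⊤}
Applying B1's transfer function to that IN value gives OUT[B1] (row B1 above).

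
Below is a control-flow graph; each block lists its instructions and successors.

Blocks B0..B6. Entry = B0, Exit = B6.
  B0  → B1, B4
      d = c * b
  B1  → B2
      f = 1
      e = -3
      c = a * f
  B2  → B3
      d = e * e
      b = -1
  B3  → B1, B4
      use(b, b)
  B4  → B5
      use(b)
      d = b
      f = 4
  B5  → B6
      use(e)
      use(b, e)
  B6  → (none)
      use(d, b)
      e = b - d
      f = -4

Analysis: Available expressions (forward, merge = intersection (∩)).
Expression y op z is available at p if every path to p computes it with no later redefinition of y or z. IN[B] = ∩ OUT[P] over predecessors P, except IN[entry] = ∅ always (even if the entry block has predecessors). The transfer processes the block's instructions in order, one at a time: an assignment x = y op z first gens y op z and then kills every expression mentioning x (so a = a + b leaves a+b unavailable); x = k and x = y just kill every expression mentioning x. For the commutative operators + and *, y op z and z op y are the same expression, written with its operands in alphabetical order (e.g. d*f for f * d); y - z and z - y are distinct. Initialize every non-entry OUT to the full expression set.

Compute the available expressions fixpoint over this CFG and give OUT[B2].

Answer: {a*f, e*e}

Trace:
Per-block solution:
  B0: | IN={} | OUT={b*c}
  B1: | IN={} | OUT={a*f}
  B2: | IN={a*f} | OUT={a*f, e*e}
  B3: | IN={a*f, e*e} | OUT={a*f, e*e}
  B4: | IN={} | OUT={}
  B5: | IN={} | OUT={}
  B6: | IN={} | OUT={b-d}

Merge at B2: IN[B2] = OUT[B1] = {a*f}
Applying B2's transfer function to that IN value gives OUT[B2] (row B2 above).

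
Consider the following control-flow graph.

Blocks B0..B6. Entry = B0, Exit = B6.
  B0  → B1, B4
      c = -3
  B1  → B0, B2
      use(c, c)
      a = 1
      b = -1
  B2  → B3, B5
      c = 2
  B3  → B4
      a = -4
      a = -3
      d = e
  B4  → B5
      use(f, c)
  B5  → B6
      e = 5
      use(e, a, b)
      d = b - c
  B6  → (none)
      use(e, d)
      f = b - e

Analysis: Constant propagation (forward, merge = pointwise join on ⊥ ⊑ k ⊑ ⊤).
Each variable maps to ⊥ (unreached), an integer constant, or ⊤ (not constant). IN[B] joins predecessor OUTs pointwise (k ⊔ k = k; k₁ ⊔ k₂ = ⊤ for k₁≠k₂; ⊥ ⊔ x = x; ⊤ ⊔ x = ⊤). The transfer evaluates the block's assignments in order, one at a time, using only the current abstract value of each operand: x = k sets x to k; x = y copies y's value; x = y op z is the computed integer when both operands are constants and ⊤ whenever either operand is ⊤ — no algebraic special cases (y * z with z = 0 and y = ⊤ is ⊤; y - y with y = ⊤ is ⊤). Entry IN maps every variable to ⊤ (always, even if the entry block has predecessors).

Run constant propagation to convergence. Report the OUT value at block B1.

Per-block solution:
  B0:   IN=(all ⊤)   OUT={c:-3; rest ⊤}
  B1:   IN={c:-3; rest ⊤}   OUT={a:1, b:-1, c:-3; rest ⊤}
  B2:   IN={a:1, b:-1, c:-3; rest ⊤}   OUT={a:1, b:-1, c:2; rest ⊤}
  B3:   IN={a:1, b:-1, c:2; rest ⊤}   OUT={a:-3, b:-1, c:2; rest ⊤}
  B4:   IN=(all ⊤)   OUT=(all ⊤)
  B5:   IN=(all ⊤)   OUT={e:5; rest ⊤}
  B6:   IN={e:5; rest ⊤}   OUT={e:5; rest ⊤}

Merge at B1: IN[B1] = OUT[B0] = {a: ⊤, b: ⊤, c: -3, d: ⊤, e: ⊤, f: ⊤}
Applying B1's transfer function to that IN value gives OUT[B1] (row B1 above).

Answer: {a: 1, b: -1, c: -3, d: ⊤, e: ⊤, f: ⊤}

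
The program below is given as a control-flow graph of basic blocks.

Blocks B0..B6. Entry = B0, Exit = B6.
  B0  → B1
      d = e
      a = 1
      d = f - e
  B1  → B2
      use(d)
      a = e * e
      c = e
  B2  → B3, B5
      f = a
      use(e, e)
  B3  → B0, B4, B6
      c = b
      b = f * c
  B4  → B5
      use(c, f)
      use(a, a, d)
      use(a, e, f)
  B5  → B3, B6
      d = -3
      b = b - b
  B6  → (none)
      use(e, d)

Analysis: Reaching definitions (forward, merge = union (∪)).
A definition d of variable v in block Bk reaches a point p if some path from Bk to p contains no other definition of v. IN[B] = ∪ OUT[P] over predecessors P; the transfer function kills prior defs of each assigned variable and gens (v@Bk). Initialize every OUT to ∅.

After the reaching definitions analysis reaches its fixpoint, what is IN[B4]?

Per-block solution:
  B0:   IN={a@B1, b@B3, c@B3, d@B0, d@B5, f@B2}   OUT={a@B0, b@B3, c@B3, d@B0, f@B2}
  B1:   IN={a@B0, b@B3, c@B3, d@B0, f@B2}   OUT={a@B1, b@B3, c@B1, d@B0, f@B2}
  B2:   IN={a@B1, b@B3, c@B1, d@B0, f@B2}   OUT={a@B1, b@B3, c@B1, d@B0, f@B2}
  B3:   IN={a@B1, b@B3, b@B5, c@B1, c@B3, d@B0, d@B5, f@B2}   OUT={a@B1, b@B3, c@B3, d@B0, d@B5, f@B2}
  B4:   IN={a@B1, b@B3, c@B3, d@B0, d@B5, f@B2}   OUT={a@B1, b@B3, c@B3, d@B0, d@B5, f@B2}
  B5:   IN={a@B1, b@B3, c@B1, c@B3, d@B0, d@B5, f@B2}   OUT={a@B1, b@B5, c@B1, c@B3, d@B5, f@B2}
  B6:   IN={a@B1, b@B3, b@B5, c@B1, c@B3, d@B0, d@B5, f@B2}   OUT={a@B1, b@B3, b@B5, c@B1, c@B3, d@B0, d@B5, f@B2}

Merge at B4: IN[B4] = OUT[B3] = {a@B1, b@B3, c@B3, d@B0, d@B5, f@B2}

Answer: {a@B1, b@B3, c@B3, d@B0, d@B5, f@B2}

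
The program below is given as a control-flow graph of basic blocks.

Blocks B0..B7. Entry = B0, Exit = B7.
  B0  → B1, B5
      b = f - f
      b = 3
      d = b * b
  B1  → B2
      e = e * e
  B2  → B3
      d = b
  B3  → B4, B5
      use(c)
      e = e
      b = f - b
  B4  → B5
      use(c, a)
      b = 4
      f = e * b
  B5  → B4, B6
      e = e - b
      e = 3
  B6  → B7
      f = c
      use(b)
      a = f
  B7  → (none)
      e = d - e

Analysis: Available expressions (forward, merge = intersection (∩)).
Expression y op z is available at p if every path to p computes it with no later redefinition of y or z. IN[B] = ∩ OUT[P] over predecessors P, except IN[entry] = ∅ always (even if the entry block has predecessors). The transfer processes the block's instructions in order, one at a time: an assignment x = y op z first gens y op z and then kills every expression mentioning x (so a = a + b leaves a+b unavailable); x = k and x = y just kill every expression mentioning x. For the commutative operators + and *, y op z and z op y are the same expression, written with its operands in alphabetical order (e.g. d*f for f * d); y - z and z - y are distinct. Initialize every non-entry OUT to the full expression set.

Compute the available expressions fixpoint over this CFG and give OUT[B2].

Answer: {b*b, f-f}

Trace:
Fixpoint table:
  B0:  IN={}  OUT={b*b, f-f}
  B1:  IN={b*b, f-f}  OUT={b*b, f-f}
  B2:  IN={b*b, f-f}  OUT={b*b, f-f}
  B3:  IN={b*b, f-f}  OUT={f-f}
  B4:  IN={}  OUT={b*e}
  B5:  IN={}  OUT={}
  B6:  IN={}  OUT={}
  B7:  IN={}  OUT={}

Merge at B2: IN[B2] = OUT[B1] = {b*b, f-f}
Applying B2's transfer function to that IN value gives OUT[B2] (row B2 above).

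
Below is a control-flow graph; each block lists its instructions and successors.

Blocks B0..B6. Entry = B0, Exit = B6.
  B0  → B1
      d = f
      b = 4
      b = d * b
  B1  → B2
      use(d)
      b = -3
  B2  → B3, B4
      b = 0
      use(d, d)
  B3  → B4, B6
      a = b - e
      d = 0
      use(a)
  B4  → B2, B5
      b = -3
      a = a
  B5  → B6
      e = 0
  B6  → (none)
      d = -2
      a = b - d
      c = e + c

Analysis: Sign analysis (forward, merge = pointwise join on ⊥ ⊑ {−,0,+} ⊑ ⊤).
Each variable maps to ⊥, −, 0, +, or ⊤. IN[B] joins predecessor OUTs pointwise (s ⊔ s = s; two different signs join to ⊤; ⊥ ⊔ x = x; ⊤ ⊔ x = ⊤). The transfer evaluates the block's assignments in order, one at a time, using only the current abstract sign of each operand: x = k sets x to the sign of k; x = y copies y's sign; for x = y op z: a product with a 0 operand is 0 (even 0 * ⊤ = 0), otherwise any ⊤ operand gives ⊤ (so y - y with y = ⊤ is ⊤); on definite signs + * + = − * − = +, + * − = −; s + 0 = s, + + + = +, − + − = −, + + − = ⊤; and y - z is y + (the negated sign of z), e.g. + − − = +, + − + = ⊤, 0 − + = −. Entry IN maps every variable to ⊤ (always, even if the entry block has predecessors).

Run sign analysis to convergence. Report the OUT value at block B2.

Fixpoint table:
  B0:   IN=(all ⊤)   OUT=(all ⊤)
  B1:   IN=(all ⊤)   OUT={b:-; rest ⊤}
  B2:   IN={b:-; rest ⊤}   OUT={b:0; rest ⊤}
  B3:   IN={b:0; rest ⊤}   OUT={b:0, d:0; rest ⊤}
  B4:   IN={b:0; rest ⊤}   OUT={b:-; rest ⊤}
  B5:   IN={b:-; rest ⊤}   OUT={b:-, e:0; rest ⊤}
  B6:   IN=(all ⊤)   OUT={d:-; rest ⊤}

Merge at B2: IN[B2] = OUT[B1] ⊔ OUT[B4] = {a: ⊤, b: -, c: ⊤, d: ⊤, e: ⊤, f: ⊤}
Applying B2's transfer function to that IN value gives OUT[B2] (row B2 above).

Answer: {a: ⊤, b: 0, c: ⊤, d: ⊤, e: ⊤, f: ⊤}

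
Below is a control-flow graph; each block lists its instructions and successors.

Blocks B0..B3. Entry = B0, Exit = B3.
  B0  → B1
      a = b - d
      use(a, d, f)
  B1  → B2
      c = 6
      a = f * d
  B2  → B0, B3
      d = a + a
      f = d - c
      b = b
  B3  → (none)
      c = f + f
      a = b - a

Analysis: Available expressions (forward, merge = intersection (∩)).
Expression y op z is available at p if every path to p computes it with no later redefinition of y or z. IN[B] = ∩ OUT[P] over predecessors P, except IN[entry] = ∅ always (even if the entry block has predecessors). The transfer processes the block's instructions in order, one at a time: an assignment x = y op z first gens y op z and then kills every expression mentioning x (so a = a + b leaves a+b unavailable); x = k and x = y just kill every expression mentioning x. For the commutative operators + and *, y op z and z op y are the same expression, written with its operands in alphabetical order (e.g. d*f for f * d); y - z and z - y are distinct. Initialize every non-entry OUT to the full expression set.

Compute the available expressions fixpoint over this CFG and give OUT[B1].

Per-block solution:
  B0:   IN={}   OUT={b-d}
  B1:   IN={b-d}   OUT={b-d, d*f}
  B2:   IN={b-d, d*f}   OUT={a+a, d-c}
  B3:   IN={a+a, d-c}   OUT={f+f}

Merge at B1: IN[B1] = OUT[B0] = {b-d}
Applying B1's transfer function to that IN value gives OUT[B1] (row B1 above).

Answer: {b-d, d*f}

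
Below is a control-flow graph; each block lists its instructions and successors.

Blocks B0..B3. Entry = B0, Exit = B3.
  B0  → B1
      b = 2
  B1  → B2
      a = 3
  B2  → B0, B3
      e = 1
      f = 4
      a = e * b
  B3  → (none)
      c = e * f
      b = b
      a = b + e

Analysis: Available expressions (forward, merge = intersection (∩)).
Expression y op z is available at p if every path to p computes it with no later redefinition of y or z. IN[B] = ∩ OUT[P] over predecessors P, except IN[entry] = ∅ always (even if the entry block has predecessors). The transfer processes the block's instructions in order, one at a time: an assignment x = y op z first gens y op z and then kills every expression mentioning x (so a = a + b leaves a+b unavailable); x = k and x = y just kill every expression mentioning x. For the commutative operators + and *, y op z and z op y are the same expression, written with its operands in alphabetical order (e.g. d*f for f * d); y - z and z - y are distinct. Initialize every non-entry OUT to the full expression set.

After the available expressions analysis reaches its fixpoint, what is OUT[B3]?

Per-block solution:
  B0:  IN={}  OUT={}
  B1:  IN={}  OUT={}
  B2:  IN={}  OUT={b*e}
  B3:  IN={b*e}  OUT={b+e, e*f}

Merge at B3: IN[B3] = OUT[B2] = {b*e}
Applying B3's transfer function to that IN value gives OUT[B3] (row B3 above).

Answer: {b+e, e*f}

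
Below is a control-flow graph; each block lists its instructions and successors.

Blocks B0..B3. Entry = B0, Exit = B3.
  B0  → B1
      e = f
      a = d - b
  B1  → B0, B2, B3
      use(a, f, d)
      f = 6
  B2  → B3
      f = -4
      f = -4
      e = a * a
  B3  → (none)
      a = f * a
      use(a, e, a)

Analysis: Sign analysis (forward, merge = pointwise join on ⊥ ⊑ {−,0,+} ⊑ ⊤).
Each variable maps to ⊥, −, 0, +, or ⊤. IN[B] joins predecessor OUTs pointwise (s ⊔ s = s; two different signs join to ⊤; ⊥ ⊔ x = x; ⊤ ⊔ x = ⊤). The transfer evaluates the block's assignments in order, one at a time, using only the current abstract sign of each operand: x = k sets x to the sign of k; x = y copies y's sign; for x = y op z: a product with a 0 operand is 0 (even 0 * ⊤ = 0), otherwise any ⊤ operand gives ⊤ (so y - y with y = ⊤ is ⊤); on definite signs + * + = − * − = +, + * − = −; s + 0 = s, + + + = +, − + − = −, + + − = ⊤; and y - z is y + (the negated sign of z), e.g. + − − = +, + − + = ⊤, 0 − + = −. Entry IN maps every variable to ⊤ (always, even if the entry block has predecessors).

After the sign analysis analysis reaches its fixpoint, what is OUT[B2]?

Answer: {a: ⊤, b: ⊤, c: ⊤, d: ⊤, e: ⊤, f: -}

Trace:
Per-block solution:
  B0:  IN=(all ⊤)  OUT=(all ⊤)
  B1:  IN=(all ⊤)  OUT={f:+; rest ⊤}
  B2:  IN={f:+; rest ⊤}  OUT={f:-; rest ⊤}
  B3:  IN=(all ⊤)  OUT=(all ⊤)

Merge at B2: IN[B2] = OUT[B1] = {a: ⊤, b: ⊤, c: ⊤, d: ⊤, e: ⊤, f: +}
Applying B2's transfer function to that IN value gives OUT[B2] (row B2 above).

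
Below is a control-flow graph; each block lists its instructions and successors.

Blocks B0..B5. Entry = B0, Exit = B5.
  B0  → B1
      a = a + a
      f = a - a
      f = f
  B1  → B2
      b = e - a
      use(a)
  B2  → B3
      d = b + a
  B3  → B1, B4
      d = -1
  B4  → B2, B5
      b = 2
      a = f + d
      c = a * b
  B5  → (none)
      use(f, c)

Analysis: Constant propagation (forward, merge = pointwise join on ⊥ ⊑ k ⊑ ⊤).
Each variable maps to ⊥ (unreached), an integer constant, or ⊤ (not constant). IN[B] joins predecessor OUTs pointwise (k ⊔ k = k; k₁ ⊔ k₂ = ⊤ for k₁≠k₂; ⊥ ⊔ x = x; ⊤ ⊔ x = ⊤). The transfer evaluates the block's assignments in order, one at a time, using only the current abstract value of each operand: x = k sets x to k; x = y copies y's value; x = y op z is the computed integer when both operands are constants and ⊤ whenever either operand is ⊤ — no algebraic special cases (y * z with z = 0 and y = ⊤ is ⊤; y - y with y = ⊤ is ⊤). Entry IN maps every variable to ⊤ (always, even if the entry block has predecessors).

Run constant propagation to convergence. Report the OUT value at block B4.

Answer: {a: ⊤, b: 2, c: ⊤, d: -1, e: ⊤, f: ⊤}

Trace:
Converged values:
  B0:  IN=(all ⊤)  OUT=(all ⊤)
  B1:  IN=(all ⊤)  OUT=(all ⊤)
  B2:  IN=(all ⊤)  OUT=(all ⊤)
  B3:  IN=(all ⊤)  OUT={d:-1; rest ⊤}
  B4:  IN={d:-1; rest ⊤}  OUT={b:2, d:-1; rest ⊤}
  B5:  IN={b:2, d:-1; rest ⊤}  OUT={b:2, d:-1; rest ⊤}

Merge at B4: IN[B4] = OUT[B3] = {a: ⊤, b: ⊤, c: ⊤, d: -1, e: ⊤, f: ⊤}
Applying B4's transfer function to that IN value gives OUT[B4] (row B4 above).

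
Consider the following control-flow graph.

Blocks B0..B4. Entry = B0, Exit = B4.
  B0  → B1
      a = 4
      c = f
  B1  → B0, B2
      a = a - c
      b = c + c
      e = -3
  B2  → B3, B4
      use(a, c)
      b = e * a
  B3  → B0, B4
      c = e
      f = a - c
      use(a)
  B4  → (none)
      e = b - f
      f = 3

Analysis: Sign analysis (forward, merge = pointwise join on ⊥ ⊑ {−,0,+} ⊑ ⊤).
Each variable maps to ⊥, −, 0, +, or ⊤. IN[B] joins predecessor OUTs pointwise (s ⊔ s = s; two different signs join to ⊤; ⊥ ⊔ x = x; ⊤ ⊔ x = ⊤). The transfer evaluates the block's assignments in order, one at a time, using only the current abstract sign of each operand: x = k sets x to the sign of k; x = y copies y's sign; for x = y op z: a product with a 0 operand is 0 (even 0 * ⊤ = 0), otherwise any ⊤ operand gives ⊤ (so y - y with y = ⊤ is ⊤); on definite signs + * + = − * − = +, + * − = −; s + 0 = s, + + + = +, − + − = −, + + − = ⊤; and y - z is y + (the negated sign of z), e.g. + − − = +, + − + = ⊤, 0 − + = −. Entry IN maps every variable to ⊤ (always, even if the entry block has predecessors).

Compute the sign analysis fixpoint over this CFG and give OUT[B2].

Per-block solution:
  B0:  IN=(all ⊤)  OUT={a:+; rest ⊤}
  B1:  IN={a:+; rest ⊤}  OUT={e:-; rest ⊤}
  B2:  IN={e:-; rest ⊤}  OUT={e:-; rest ⊤}
  B3:  IN={e:-; rest ⊤}  OUT={c:-, e:-; rest ⊤}
  B4:  IN={e:-; rest ⊤}  OUT={f:+; rest ⊤}

Merge at B2: IN[B2] = OUT[B1] = {a: ⊤, b: ⊤, c: ⊤, d: ⊤, e: -, f: ⊤}
Applying B2's transfer function to that IN value gives OUT[B2] (row B2 above).

Answer: {a: ⊤, b: ⊤, c: ⊤, d: ⊤, e: -, f: ⊤}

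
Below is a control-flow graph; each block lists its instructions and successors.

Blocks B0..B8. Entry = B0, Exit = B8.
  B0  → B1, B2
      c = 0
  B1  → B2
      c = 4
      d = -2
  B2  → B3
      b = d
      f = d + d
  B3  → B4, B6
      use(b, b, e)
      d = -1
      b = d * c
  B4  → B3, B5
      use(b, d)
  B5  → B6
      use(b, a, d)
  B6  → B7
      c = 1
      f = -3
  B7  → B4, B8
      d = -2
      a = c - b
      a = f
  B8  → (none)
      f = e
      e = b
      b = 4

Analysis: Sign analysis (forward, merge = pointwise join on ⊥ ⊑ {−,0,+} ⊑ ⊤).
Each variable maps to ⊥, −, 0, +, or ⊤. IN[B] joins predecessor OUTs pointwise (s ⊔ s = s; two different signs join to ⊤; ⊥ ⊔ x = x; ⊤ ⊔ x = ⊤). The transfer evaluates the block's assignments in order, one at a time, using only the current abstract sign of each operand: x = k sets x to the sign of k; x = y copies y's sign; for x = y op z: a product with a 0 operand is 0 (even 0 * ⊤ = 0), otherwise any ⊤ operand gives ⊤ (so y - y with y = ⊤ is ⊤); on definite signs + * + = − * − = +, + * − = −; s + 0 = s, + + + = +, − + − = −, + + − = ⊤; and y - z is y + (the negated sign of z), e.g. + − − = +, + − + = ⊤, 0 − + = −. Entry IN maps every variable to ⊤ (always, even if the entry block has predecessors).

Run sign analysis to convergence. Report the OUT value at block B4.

Per-block solution:
  B0:   IN=(all ⊤)   OUT={c:0; rest ⊤}
  B1:   IN={c:0; rest ⊤}   OUT={c:+, d:-; rest ⊤}
  B2:   IN=(all ⊤)   OUT=(all ⊤)
  B3:   IN=(all ⊤)   OUT={d:-; rest ⊤}
  B4:   IN={d:-; rest ⊤}   OUT={d:-; rest ⊤}
  B5:   IN={d:-; rest ⊤}   OUT={d:-; rest ⊤}
  B6:   IN={d:-; rest ⊤}   OUT={c:+, d:-, f:-; rest ⊤}
  B7:   IN={c:+, d:-, f:-; rest ⊤}   OUT={a:-, c:+, d:-, f:-; rest ⊤}
  B8:   IN={a:-, c:+, d:-, f:-; rest ⊤}   OUT={a:-, b:+, c:+, d:-; rest ⊤}

Merge at B4: IN[B4] = OUT[B3] ⊔ OUT[B7] = {a: ⊤, b: ⊤, c: ⊤, d: -, e: ⊤, f: ⊤}
Applying B4's transfer function to that IN value gives OUT[B4] (row B4 above).

Answer: {a: ⊤, b: ⊤, c: ⊤, d: -, e: ⊤, f: ⊤}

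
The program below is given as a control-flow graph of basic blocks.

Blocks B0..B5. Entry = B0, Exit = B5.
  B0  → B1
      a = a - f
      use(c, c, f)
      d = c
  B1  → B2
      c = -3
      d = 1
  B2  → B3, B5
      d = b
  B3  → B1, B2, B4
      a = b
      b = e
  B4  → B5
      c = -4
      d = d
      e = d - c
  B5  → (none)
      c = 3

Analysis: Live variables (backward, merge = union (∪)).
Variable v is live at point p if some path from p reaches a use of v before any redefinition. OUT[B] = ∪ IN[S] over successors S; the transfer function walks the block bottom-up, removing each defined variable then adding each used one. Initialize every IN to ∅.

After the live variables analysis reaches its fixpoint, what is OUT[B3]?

Converged values:
  B0:  IN={a, b, c, e, f}  OUT={b, e}
  B1:  IN={b, e}  OUT={b, e}
  B2:  IN={b, e}  OUT={b, d, e}
  B3:  IN={b, d, e}  OUT={b, d, e}
  B4:  IN={d}  OUT={}
  B5:  IN={}  OUT={}

Merge at B3: OUT[B3] = IN[B1] ⊔ IN[B2] ⊔ IN[B4] = {b, d, e}

Answer: {b, d, e}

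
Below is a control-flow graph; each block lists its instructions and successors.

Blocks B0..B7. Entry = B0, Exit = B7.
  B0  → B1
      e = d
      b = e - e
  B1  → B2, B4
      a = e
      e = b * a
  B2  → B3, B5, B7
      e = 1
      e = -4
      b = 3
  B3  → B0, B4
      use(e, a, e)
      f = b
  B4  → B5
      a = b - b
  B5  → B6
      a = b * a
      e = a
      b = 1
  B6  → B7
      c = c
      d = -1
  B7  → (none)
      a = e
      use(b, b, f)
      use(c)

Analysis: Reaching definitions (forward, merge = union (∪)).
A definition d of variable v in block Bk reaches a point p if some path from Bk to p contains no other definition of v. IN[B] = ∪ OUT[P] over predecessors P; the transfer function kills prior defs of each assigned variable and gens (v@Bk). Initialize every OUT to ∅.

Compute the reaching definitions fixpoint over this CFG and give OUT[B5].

Answer: {a@B5, b@B5, e@B5, f@B3}

Derivation:
Fixpoint table:
  B0: | IN={a@B1, b@B2, e@B2, f@B3} | OUT={a@B1, b@B0, e@B0, f@B3}
  B1: | IN={a@B1, b@B0, e@B0, f@B3} | OUT={a@B1, b@B0, e@B1, f@B3}
  B2: | IN={a@B1, b@B0, e@B1, f@B3} | OUT={a@B1, b@B2, e@B2, f@B3}
  B3: | IN={a@B1, b@B2, e@B2, f@B3} | OUT={a@B1, b@B2, e@B2, f@B3}
  B4: | IN={a@B1, b@B0, b@B2, e@B1, e@B2, f@B3} | OUT={a@B4, b@B0, b@B2, e@B1, e@B2, f@B3}
  B5: | IN={a@B1, a@B4, b@B0, b@B2, e@B1, e@B2, f@B3} | OUT={a@B5, b@B5, e@B5, f@B3}
  B6: | IN={a@B5, b@B5, e@B5, f@B3} | OUT={a@B5, b@B5, c@B6, d@B6, e@B5, f@B3}
  B7: | IN={a@B1, a@B5, b@B2, b@B5, c@B6, d@B6, e@B2, e@B5, f@B3} | OUT={a@B7, b@B2, b@B5, c@B6, d@B6, e@B2, e@B5, f@B3}

Merge at B5: IN[B5] = OUT[B2] ⊔ OUT[B4] = {a@B1, a@B4, b@B0, b@B2, e@B1, e@B2, f@B3}
Applying B5's transfer function to that IN value gives OUT[B5] (row B5 above).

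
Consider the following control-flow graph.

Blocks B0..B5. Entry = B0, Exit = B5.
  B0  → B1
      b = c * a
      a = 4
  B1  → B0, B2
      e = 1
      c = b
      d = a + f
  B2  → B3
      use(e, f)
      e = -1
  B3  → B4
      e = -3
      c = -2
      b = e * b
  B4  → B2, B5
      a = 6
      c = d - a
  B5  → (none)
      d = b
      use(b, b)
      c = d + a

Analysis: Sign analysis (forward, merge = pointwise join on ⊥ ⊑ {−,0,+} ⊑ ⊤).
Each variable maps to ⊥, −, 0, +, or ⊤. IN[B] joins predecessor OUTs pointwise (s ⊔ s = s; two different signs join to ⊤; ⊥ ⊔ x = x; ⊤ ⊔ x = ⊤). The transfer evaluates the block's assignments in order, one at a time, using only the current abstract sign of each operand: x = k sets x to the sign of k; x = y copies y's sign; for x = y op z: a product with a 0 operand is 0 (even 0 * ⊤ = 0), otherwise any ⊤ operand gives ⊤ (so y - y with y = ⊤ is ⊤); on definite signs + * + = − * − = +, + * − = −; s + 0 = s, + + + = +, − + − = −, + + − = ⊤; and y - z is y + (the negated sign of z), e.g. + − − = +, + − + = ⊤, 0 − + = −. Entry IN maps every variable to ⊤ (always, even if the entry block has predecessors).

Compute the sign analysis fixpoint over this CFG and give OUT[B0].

Answer: {a: +, b: ⊤, c: ⊤, d: ⊤, e: ⊤, f: ⊤}

Derivation:
Converged values:
  B0:   IN=(all ⊤)   OUT={a:+; rest ⊤}
  B1:   IN={a:+; rest ⊤}   OUT={a:+, e:+; rest ⊤}
  B2:   IN={a:+; rest ⊤}   OUT={a:+, e:-; rest ⊤}
  B3:   IN={a:+, e:-; rest ⊤}   OUT={a:+, c:-, e:-; rest ⊤}
  B4:   IN={a:+, c:-, e:-; rest ⊤}   OUT={a:+, e:-; rest ⊤}
  B5:   IN={a:+, e:-; rest ⊤}   OUT={a:+, e:-; rest ⊤}

Merge at B0 (entry node, so the boundary value (all ⊤) is joined with the incoming edge(s)): IN[B0] = (all ⊤) ⊔ OUT[B1] = {a: ⊤, b: ⊤, c: ⊤, d: ⊤, e: ⊤, f: ⊤}
Applying B0's transfer function to that IN value gives OUT[B0] (row B0 above).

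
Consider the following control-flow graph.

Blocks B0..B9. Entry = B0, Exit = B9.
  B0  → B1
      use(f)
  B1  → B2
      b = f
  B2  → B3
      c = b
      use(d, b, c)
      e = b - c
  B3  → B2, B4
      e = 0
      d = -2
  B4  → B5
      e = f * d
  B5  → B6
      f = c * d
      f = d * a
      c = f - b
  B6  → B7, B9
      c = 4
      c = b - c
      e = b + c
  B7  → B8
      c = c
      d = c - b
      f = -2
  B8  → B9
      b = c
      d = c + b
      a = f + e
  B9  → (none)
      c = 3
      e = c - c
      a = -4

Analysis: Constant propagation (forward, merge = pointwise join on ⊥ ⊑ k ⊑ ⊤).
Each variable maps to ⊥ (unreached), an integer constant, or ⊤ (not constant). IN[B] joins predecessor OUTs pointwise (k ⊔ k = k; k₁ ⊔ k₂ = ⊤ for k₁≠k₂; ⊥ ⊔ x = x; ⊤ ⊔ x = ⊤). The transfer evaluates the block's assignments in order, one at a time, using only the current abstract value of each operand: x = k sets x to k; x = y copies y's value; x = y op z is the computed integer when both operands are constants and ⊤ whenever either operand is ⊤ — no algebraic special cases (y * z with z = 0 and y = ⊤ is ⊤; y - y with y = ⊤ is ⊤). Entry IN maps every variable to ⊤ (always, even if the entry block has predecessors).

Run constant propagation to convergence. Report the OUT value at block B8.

Answer: {a: ⊤, b: ⊤, c: ⊤, d: ⊤, e: ⊤, f: -2}

Trace:
Converged values:
  B0: | IN=(all ⊤) | OUT=(all ⊤)
  B1: | IN=(all ⊤) | OUT=(all ⊤)
  B2: | IN=(all ⊤) | OUT=(all ⊤)
  B3: | IN=(all ⊤) | OUT={d:-2, e:0; rest ⊤}
  B4: | IN={d:-2, e:0; rest ⊤} | OUT={d:-2; rest ⊤}
  B5: | IN={d:-2; rest ⊤} | OUT={d:-2; rest ⊤}
  B6: | IN={d:-2; rest ⊤} | OUT={d:-2; rest ⊤}
  B7: | IN={d:-2; rest ⊤} | OUT={f:-2; rest ⊤}
  B8: | IN={f:-2; rest ⊤} | OUT={f:-2; rest ⊤}
  B9: | IN=(all ⊤) | OUT={a:-4, c:3, e:0; rest ⊤}

Merge at B8: IN[B8] = OUT[B7] = {a: ⊤, b: ⊤, c: ⊤, d: ⊤, e: ⊤, f: -2}
Applying B8's transfer function to that IN value gives OUT[B8] (row B8 above).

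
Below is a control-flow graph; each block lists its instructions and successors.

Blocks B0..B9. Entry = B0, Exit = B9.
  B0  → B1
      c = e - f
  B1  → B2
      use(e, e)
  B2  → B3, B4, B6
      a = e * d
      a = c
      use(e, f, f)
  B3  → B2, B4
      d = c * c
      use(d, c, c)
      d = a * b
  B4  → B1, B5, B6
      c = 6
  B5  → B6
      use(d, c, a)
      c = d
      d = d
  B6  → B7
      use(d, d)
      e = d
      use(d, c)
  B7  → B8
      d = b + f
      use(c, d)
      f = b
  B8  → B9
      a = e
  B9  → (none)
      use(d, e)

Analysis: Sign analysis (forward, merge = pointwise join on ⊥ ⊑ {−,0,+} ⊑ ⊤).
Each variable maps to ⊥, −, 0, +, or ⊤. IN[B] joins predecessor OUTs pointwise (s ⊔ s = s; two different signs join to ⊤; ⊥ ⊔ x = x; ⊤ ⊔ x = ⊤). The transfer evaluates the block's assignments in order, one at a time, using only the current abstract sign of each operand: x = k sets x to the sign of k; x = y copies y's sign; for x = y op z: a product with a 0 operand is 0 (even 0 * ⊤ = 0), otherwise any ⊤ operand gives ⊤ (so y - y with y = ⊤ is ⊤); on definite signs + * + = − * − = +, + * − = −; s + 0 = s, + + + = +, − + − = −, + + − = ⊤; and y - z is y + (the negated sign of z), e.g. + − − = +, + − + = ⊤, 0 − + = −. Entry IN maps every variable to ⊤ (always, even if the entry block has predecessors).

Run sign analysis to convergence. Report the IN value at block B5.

Answer: {a: ⊤, b: ⊤, c: +, d: ⊤, e: ⊤, f: ⊤}

Trace:
Fixpoint table:
  B0:   IN=(all ⊤)   OUT=(all ⊤)
  B1:   IN=(all ⊤)   OUT=(all ⊤)
  B2:   IN=(all ⊤)   OUT=(all ⊤)
  B3:   IN=(all ⊤)   OUT=(all ⊤)
  B4:   IN=(all ⊤)   OUT={c:+; rest ⊤}
  B5:   IN={c:+; rest ⊤}   OUT=(all ⊤)
  B6:   IN=(all ⊤)   OUT=(all ⊤)
  B7:   IN=(all ⊤)   OUT=(all ⊤)
  B8:   IN=(all ⊤)   OUT=(all ⊤)
  B9:   IN=(all ⊤)   OUT=(all ⊤)

Merge at B5: IN[B5] = OUT[B4] = {a: ⊤, b: ⊤, c: +, d: ⊤, e: ⊤, f: ⊤}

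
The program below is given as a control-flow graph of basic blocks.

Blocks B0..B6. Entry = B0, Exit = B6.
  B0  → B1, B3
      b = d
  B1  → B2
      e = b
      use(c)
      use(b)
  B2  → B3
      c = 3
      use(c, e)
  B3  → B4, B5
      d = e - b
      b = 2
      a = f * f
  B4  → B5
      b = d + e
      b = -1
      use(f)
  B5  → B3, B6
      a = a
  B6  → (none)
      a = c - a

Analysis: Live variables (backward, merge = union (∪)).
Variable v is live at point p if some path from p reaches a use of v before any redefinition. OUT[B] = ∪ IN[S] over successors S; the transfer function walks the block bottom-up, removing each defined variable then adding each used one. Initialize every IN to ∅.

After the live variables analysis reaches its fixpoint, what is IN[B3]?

Converged values:
  B0: | IN={c, d, e, f} | OUT={b, c, e, f}
  B1: | IN={b, c, f} | OUT={b, e, f}
  B2: | IN={b, e, f} | OUT={b, c, e, f}
  B3: | IN={b, c, e, f} | OUT={a, b, c, d, e, f}
  B4: | IN={a, c, d, e, f} | OUT={a, b, c, e, f}
  B5: | IN={a, b, c, e, f} | OUT={a, b, c, e, f}
  B6: | IN={a, c} | OUT={}

Merge at B3: OUT[B3] = IN[B4] ⊔ IN[B5] = {a, b, c, d, e, f}
Applying B3's transfer function to that OUT value gives IN[B3] (row B3 above).

Answer: {b, c, e, f}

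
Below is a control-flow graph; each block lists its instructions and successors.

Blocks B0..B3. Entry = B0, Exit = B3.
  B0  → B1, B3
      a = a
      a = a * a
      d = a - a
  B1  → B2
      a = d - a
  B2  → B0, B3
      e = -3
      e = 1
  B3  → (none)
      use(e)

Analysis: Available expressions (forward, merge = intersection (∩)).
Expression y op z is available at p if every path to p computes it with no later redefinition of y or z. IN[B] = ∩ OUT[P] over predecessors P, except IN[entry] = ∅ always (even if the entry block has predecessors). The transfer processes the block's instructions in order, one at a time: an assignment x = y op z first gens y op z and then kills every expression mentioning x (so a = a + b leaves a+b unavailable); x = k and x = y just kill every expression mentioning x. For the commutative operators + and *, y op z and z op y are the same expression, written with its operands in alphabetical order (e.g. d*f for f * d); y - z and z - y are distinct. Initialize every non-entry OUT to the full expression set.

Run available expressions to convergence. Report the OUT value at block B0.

Converged values:
  B0:  IN={}  OUT={a-a}
  B1:  IN={a-a}  OUT={}
  B2:  IN={}  OUT={}
  B3:  IN={}  OUT={}

Merge at B0 (entry node, so the boundary value {} is joined with the incoming edge(s)): IN[B0] = {} ∩ OUT[B2] = {}
Applying B0's transfer function to that IN value gives OUT[B0] (row B0 above).

Answer: {a-a}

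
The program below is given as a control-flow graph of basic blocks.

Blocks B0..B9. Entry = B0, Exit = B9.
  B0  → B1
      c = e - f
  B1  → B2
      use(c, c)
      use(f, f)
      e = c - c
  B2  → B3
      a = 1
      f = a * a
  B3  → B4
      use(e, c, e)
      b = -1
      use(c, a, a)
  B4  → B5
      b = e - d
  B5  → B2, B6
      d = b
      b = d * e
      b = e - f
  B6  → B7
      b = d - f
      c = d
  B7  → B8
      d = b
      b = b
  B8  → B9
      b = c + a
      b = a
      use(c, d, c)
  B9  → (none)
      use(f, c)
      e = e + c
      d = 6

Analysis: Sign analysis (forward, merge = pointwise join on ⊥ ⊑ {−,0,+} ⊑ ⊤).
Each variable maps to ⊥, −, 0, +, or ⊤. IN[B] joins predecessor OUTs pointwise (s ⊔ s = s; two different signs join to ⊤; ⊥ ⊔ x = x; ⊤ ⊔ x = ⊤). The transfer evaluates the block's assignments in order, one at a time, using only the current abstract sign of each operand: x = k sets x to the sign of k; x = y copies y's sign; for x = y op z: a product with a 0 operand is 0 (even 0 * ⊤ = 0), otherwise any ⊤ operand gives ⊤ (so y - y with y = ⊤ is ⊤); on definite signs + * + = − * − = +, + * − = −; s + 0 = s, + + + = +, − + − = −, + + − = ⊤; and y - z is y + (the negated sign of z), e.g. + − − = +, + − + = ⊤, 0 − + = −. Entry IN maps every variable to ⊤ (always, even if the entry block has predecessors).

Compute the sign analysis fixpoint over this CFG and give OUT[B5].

Answer: {a: +, b: ⊤, c: ⊤, d: ⊤, e: ⊤, f: +}

Working:
Fixpoint table:
  B0:   IN=(all ⊤)   OUT=(all ⊤)
  B1:   IN=(all ⊤)   OUT=(all ⊤)
  B2:   IN=(all ⊤)   OUT={a:+, f:+; rest ⊤}
  B3:   IN={a:+, f:+; rest ⊤}   OUT={a:+, b:-, f:+; rest ⊤}
  B4:   IN={a:+, b:-, f:+; rest ⊤}   OUT={a:+, f:+; rest ⊤}
  B5:   IN={a:+, f:+; rest ⊤}   OUT={a:+, f:+; rest ⊤}
  B6:   IN={a:+, f:+; rest ⊤}   OUT={a:+, f:+; rest ⊤}
  B7:   IN={a:+, f:+; rest ⊤}   OUT={a:+, f:+; rest ⊤}
  B8:   IN={a:+, f:+; rest ⊤}   OUT={a:+, b:+, f:+; rest ⊤}
  B9:   IN={a:+, b:+, f:+; rest ⊤}   OUT={a:+, b:+, d:+, f:+; rest ⊤}

Merge at B5: IN[B5] = OUT[B4] = {a: +, b: ⊤, c: ⊤, d: ⊤, e: ⊤, f: +}
Applying B5's transfer function to that IN value gives OUT[B5] (row B5 above).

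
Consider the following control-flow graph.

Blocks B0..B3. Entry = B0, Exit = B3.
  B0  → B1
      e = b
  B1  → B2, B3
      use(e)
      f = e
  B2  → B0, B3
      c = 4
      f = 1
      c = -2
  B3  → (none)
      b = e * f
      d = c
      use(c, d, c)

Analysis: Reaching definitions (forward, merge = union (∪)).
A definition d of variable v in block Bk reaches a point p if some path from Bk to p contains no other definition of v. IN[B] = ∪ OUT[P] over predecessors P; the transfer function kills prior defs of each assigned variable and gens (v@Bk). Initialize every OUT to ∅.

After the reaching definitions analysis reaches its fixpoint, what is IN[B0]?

Per-block solution:
  B0:  IN={c@B2, e@B0, f@B2}  OUT={c@B2, e@B0, f@B2}
  B1:  IN={c@B2, e@B0, f@B2}  OUT={c@B2, e@B0, f@B1}
  B2:  IN={c@B2, e@B0, f@B1}  OUT={c@B2, e@B0, f@B2}
  B3:  IN={c@B2, e@B0, f@B1, f@B2}  OUT={b@B3, c@B2, d@B3, e@B0, f@B1, f@B2}

Merge at B0 (entry node, so the boundary value {} is joined with the incoming edge(s)): IN[B0] = {} ⊔ OUT[B2] = {c@B2, e@B0, f@B2}

Answer: {c@B2, e@B0, f@B2}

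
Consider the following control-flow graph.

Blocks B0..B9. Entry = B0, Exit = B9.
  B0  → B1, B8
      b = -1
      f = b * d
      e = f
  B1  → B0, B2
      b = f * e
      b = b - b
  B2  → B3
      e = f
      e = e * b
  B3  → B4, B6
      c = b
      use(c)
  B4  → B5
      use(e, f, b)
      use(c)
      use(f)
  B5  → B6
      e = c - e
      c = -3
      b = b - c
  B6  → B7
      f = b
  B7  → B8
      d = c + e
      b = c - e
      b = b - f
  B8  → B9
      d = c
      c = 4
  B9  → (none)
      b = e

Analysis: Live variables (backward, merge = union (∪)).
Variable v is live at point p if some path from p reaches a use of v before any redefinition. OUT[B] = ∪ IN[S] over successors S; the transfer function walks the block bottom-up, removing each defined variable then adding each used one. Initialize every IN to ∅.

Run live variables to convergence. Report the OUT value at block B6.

Answer: {c, e, f}

Trace:
Fixpoint table:
  B0:  IN={c, d}  OUT={c, d, e, f}
  B1:  IN={c, d, e, f}  OUT={b, c, d, f}
  B2:  IN={b, f}  OUT={b, e, f}
  B3:  IN={b, e, f}  OUT={b, c, e, f}
  B4:  IN={b, c, e, f}  OUT={b, c, e}
  B5:  IN={b, c, e}  OUT={b, c, e}
  B6:  IN={b, c, e}  OUT={c, e, f}
  B7:  IN={c, e, f}  OUT={c, e}
  B8:  IN={c, e}  OUT={e}
  B9:  IN={e}  OUT={}

Merge at B6: OUT[B6] = IN[B7] = {c, e, f}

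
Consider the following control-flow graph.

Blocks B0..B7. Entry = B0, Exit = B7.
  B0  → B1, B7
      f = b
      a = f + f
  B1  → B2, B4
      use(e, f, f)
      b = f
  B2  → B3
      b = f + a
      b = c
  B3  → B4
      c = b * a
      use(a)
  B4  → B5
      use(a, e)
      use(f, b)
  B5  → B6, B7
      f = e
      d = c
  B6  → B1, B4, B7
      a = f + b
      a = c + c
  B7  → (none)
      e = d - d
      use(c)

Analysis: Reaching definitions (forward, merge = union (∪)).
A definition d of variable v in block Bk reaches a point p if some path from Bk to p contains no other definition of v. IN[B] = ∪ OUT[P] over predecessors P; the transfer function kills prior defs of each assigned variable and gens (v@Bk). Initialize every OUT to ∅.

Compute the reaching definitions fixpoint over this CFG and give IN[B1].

Converged values:
  B0: | IN={} | OUT={a@B0, f@B0}
  B1: | IN={a@B0, a@B6, b@B1, b@B2, c@B3, d@B5, f@B0, f@B5} | OUT={a@B0, a@B6, b@B1, c@B3, d@B5, f@B0, f@B5}
  B2: | IN={a@B0, a@B6, b@B1, c@B3, d@B5, f@B0, f@B5} | OUT={a@B0, a@B6, b@B2, c@B3, d@B5, f@B0, f@B5}
  B3: | IN={a@B0, a@B6, b@B2, c@B3, d@B5, f@B0, f@B5} | OUT={a@B0, a@B6, b@B2, c@B3, d@B5, f@B0, f@B5}
  B4: | IN={a@B0, a@B6, b@B1, b@B2, c@B3, d@B5, f@B0, f@B5} | OUT={a@B0, a@B6, b@B1, b@B2, c@B3, d@B5, f@B0, f@B5}
  B5: | IN={a@B0, a@B6, b@B1, b@B2, c@B3, d@B5, f@B0, f@B5} | OUT={a@B0, a@B6, b@B1, b@B2, c@B3, d@B5, f@B5}
  B6: | IN={a@B0, a@B6, b@B1, b@B2, c@B3, d@B5, f@B5} | OUT={a@B6, b@B1, b@B2, c@B3, d@B5, f@B5}
  B7: | IN={a@B0, a@B6, b@B1, b@B2, c@B3, d@B5, f@B0, f@B5} | OUT={a@B0, a@B6, b@B1, b@B2, c@B3, d@B5, e@B7, f@B0, f@B5}

Merge at B1: IN[B1] = OUT[B0] ⊔ OUT[B6] = {a@B0, a@B6, b@B1, b@B2, c@B3, d@B5, f@B0, f@B5}

Answer: {a@B0, a@B6, b@B1, b@B2, c@B3, d@B5, f@B0, f@B5}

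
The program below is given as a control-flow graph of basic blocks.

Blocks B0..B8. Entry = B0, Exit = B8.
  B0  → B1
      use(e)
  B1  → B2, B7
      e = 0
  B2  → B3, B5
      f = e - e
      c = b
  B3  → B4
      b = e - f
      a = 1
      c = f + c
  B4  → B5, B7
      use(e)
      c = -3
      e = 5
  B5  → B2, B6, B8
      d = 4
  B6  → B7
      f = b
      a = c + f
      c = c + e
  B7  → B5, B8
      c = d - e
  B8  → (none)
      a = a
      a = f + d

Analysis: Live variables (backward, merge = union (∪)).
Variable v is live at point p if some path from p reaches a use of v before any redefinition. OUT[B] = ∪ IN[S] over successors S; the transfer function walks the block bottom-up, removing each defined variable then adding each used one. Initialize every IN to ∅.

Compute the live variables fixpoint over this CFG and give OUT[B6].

Per-block solution:
  B0:  IN={a, b, d, e, f}  OUT={a, b, d, f}
  B1:  IN={a, b, d, f}  OUT={a, b, d, e, f}
  B2:  IN={a, b, d, e}  OUT={a, b, c, d, e, f}
  B3:  IN={c, d, e, f}  OUT={a, b, d, e, f}
  B4:  IN={a, b, d, e, f}  OUT={a, b, c, d, e, f}
  B5:  IN={a, b, c, e, f}  OUT={a, b, c, d, e, f}
  B6:  IN={b, c, d, e}  OUT={a, b, d, e, f}
  B7:  IN={a, b, d, e, f}  OUT={a, b, c, d, e, f}
  B8:  IN={a, d, f}  OUT={}

Merge at B6: OUT[B6] = IN[B7] = {a, b, d, e, f}

Answer: {a, b, d, e, f}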